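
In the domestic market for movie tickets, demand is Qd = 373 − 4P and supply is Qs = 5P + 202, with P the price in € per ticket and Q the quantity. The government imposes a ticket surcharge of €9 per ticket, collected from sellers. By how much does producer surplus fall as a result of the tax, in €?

Producer surplus falls by €1148.

Before the tax: set 373 − 4P = 5P + 202 → P* = €19, Q* = 297.
With the tax collected from sellers, supply shifts: Qs = 5(P − 9) + 202.
Solving gives Q = 277 with consumers paying €24 and sellers receiving €15 (the €9 wedge).
ΔPS is the trapezoid between Q = 277 and Q = 297 of height €4: ½ · (297 + 277) · 4 = €1148.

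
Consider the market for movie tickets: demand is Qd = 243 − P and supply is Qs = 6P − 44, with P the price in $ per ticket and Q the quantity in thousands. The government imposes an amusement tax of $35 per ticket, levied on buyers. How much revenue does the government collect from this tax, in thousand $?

Tax revenue = $6020 thousand.

Before the tax: set 243 − P = 6P − 44 → P* = $41, Q* = 202.
With the tax collected from buyers, demand (in seller-price terms) shifts: Qd = 243 − (P + 35).
New equilibrium: buyers pay $71, sellers receive $36, Q = 172. (Wedge: Pb − Ps = 35.)
Revenue = t · Q = 35 · 172 = $6020.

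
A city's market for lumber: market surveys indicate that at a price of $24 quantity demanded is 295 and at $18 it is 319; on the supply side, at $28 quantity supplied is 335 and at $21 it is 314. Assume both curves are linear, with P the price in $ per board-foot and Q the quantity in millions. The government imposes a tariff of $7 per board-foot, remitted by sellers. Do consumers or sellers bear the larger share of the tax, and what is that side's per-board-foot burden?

Demand slope: (319 − 295)/(18 − 24) = -4, so Qd = 391 − 4P.
Supply slope: (314 − 335)/(21 − 28) = 3, so Qs = 3P + 251.
Without the tax, 391 − 4P = 3P + 251 gives 7P = 140, so P* = $20 and Q* = 311.
With the tax collected from sellers, supply shifts: Qs = 3(P − 7) + 251.
Solving gives Q = 299 with consumers paying $23 and sellers receiving $16 (the $7 wedge).
Per-board-foot burden: consumers $3, sellers $4.
Sellers take the larger share because supply is less price-elastic here (demand slope 4 vs supply slope 3).
The less price-elastic side of the market bears the larger share of a per-unit tax.

Sellers bear the larger share: $4 per board-foot.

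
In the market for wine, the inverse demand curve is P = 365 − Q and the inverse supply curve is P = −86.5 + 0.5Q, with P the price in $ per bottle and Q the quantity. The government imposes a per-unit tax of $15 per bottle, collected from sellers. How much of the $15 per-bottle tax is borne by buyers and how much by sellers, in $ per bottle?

Buyers bear $10 per bottle; sellers bear $5 per bottle.

Inverting to Q(P) form: Qd = 365 − P; Qs = 2P + 173.
Without the tax, 365 − P = 2P + 173 gives 3P = 192, so P* = $64 and Q* = 301.
With the tax collected from sellers, supply shifts: Qs = 2(P − 15) + 173.
New equilibrium: buyers pay $74, sellers receive $59, Q = 291. (Wedge: Pb − Ps = 15.)
Burden on buyers: $10; on sellers: $5. (They sum to $15.)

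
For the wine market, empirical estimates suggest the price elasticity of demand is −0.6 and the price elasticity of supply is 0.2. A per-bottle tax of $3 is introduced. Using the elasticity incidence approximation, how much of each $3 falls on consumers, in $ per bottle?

Consumers bear ≈ $0.75 per bottle.

Incidence ratio: consumers' share ≈ εs / (εs + |εd|) = 0.2 / (0.2 + 0.6) = 0.25.
So consumers bear ≈ 0.25 × $3 = $0.75; suppliers bear $2.25.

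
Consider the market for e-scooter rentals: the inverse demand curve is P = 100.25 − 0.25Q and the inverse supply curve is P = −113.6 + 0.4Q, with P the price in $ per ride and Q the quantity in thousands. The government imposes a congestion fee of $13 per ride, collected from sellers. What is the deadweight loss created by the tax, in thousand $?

Deadweight loss = $130 thousand.

Rewrite in direct form: Qd = 401 − 4P and Qs = 2.5P + 284.
Before the tax: set 401 − 4P = 2.5P + 284 → P* = $18, Q* = 329.
With the tax collected from sellers, supply shifts: Qs = 2.5(P − 13) + 284.
New equilibrium: consumers pay $23, sellers receive $10, Q = 309. (Wedge: Pb − Ps = 13.)
Quantity falls by |ΔQ| = |329 − 309| = 20.
DWL = ½ · t · |ΔQ| = ½ · 13 · 20 = $130.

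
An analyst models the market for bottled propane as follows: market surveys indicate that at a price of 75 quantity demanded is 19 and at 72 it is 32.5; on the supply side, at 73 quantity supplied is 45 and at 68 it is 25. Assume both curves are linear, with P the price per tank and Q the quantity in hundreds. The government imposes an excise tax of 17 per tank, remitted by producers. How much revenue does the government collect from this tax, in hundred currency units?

Tax revenue = 17 hundred.

Demand slope: (32.5 − 19)/(72 − 75) = -4.5, so Qd = 356.5 − 4.5P.
Supply slope: (25 − 45)/(68 − 73) = 4, so Qs = 4P − 247.
Without the tax, 356.5 − 4.5P = 4P − 247 gives 8.5P = 603.5, so P* = 71 and Q* = 37.
With the tax collected from producers, supply shifts: Qs = 4(P − 17) − 247.
Solving gives Q = 1 with consumers paying 79 and producers receiving 62 (the 17 wedge).
Revenue = t · Q = 17 · 1 = 17.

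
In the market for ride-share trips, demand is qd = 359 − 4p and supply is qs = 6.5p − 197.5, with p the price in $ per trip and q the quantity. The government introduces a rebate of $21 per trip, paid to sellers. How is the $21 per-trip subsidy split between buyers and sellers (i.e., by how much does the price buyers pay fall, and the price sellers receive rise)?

Buyers gain $13 per trip; sellers gain $8 per trip.

Without the subsidy, 359 − 4p = 6.5p − 197.5 gives 10.5p = 556.5, so p* = $53 and q* = 147.
With a per-unit subsidy paid to sellers, each receives p + 21 per unit sold, so supply becomes qs = 6.5(p + 21) − 197.5.
Solving gives q = 199 with buyers paying $40 and sellers receiving $61 (the $21 wedge).
Gain to buyers: $13; to sellers: $8. (They sum to $21.)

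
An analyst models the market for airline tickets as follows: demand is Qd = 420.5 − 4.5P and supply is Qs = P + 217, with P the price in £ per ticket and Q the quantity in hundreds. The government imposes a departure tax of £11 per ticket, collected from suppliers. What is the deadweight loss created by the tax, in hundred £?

Deadweight loss = £49.5 hundred.

Without the tax, 420.5 − 4.5P = P + 217 gives 5.5P = 203.5, so P* = £37 and Q* = 254.
With the tax collected from suppliers, supply shifts: Qs = (P − 11) + 217.
Solving gives Q = 245 with buyers paying £39 and suppliers receiving £28 (the £11 wedge).
Quantity falls by |ΔQ| = |254 − 245| = 9.
DWL = ½ · t · |ΔQ| = ½ · 11 · 9 = £49.5.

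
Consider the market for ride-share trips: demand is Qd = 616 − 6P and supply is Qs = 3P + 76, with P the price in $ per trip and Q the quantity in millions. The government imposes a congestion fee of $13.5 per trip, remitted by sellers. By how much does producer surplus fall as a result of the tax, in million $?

Without the tax, 616 − 6P = 3P + 76 gives 9P = 540, so P* = $60 and Q* = 256.
With the tax collected from sellers, supply shifts: Qs = 3(P − 13.5) + 76.
Solving gives Q = 229 with buyers paying $64.5 and sellers receiving $51 (the $13.5 wedge).
ΔPS is the trapezoid between Q = 229 and Q = 256 of height $9: ½ · (256 + 229) · 9 = $2182.5.

Producer surplus falls by $2182.5 million.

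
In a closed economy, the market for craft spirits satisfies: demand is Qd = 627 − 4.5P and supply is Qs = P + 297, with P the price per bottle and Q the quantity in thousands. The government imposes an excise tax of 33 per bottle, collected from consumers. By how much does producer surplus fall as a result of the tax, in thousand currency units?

Producer surplus falls by 9274.5 thousand.

Before the tax: set 627 − 4.5P = P + 297 → P* = 60, Q* = 357.
With the tax collected from consumers, demand (in seller-price terms) shifts: Qd = 627 − 4.5(P + 33).
New equilibrium: consumers pay 66, sellers receive 33, Q = 330. (Wedge: Pb − Ps = 33.)
ΔPS is the trapezoid between Q = 330 and Q = 357 of height 27: ½ · (357 + 330) · 27 = 9274.5.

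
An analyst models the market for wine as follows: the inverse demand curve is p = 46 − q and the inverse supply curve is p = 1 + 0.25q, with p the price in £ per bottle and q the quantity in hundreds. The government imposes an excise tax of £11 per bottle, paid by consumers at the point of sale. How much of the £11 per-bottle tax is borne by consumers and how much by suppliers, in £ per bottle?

Inverting to q(p) form: qd = 46 − p; qs = 4p − 4.
Without the tax, 46 − p = 4p − 4 gives 5p = 50, so p* = £10 and q* = 36.
With the tax collected from consumers, demand (in seller-price terms) shifts: qd = 46 − (p + 11).
New equilibrium: consumers pay £18.8, suppliers receive £7.8, q = 27.2. (Wedge: pb − ps = 11.)
Burden on consumers: £8.8; on suppliers: £2.2. (They sum to £11.)

Consumers bear £8.8 per bottle; suppliers bear £2.2 per bottle.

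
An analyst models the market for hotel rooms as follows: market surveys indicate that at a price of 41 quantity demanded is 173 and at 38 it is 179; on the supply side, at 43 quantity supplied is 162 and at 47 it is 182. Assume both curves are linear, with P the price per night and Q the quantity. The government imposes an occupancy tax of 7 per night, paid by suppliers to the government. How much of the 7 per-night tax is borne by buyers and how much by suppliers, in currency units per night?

Buyers bear 5 per night; suppliers bear 2 per night.

Demand slope: (179 − 173)/(38 − 41) = -2, so Qd = 255 − 2P.
Supply slope: (182 − 162)/(47 − 43) = 5, so Qs = 5P − 53.
Before the tax: set 255 − 2P = 5P − 53 → P* = 44, Q* = 167.
With the tax collected from suppliers, supply shifts: Qs = 5(P − 7) − 53.
Solving gives Q = 157 with buyers paying 49 and suppliers receiving 42 (the 7 wedge).
Burden on buyers: 5; on suppliers: 2. (They sum to 7.)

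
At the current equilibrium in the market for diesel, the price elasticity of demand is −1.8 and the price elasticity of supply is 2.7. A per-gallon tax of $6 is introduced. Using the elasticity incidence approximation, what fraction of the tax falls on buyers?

Buyers' share ≈ 0.6.

Incidence ratio: buyers' share ≈ εs / (εs + |εd|) = 2.7 / (2.7 + 1.8) = 0.6.
Supply is the more elastic side, so buyers bear the larger share.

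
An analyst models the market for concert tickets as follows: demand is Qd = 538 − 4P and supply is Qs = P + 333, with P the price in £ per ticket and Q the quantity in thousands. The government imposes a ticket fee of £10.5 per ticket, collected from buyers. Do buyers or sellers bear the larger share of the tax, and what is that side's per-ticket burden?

Before the tax: set 538 − 4P = P + 333 → P* = £41, Q* = 374.
With the tax collected from buyers, demand (in seller-price terms) shifts: Qd = 538 − 4(P + 10.5).
Solving gives Q = 365.6 with buyers paying £43.1 and sellers receiving £32.6 (the £10.5 wedge).
Per-ticket burden: buyers £2.1, sellers £8.4.
Sellers take the larger share because supply is less price-elastic here (demand slope 4 vs supply slope 1).

Sellers bear the larger share: £8.4 per ticket.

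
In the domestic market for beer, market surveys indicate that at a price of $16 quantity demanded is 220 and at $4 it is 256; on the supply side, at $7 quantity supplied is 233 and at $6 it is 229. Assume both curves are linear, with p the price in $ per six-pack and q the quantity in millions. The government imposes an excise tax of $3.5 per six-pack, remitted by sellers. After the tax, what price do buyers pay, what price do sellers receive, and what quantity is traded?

Buyers pay $11; sellers receive $7.5; quantity = 235.

Demand slope: (256 − 220)/(4 − 16) = -3, so qd = 268 − 3p.
Supply slope: (229 − 233)/(6 − 7) = 4, so qs = 4p + 205.
Before the tax: set 268 − 3p = 4p + 205 → p* = $9, q* = 241.
With the tax collected from sellers, supply shifts: qs = 4(p − 3.5) + 205.
Solving gives q = 235 with buyers paying $11 and sellers receiving $7.5 (the $3.5 wedge).
The less price-elastic side of the market bears the larger share of a per-unit tax.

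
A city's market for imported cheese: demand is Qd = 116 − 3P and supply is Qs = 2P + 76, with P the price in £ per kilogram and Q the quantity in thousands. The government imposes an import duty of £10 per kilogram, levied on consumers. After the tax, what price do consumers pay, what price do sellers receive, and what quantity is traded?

Before the tax: set 116 − 3P = 2P + 76 → P* = £8, Q* = 92.
With the tax collected from consumers, demand (in seller-price terms) shifts: Qd = 116 − 3(P + 10).
Solving gives Q = 80 with consumers paying £12 and sellers receiving £2 (the £10 wedge).
The less price-elastic side of the market bears the larger share of a per-unit tax.

Consumers pay £12; sellers receive £2; quantity = 80.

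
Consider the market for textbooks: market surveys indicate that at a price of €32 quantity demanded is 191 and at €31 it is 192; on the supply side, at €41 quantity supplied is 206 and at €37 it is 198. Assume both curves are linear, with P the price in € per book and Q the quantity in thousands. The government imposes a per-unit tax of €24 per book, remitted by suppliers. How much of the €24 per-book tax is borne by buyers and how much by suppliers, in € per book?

Buyers bear €16 per book; suppliers bear €8 per book.

Demand slope: (192 − 191)/(31 − 32) = -1, so Qd = 223 − P.
Supply slope: (198 − 206)/(37 − 41) = 2, so Qs = 2P + 124.
Before the tax: set 223 − P = 2P + 124 → P* = €33, Q* = 190.
With the tax collected from suppliers, supply shifts: Qs = 2(P − 24) + 124.
New equilibrium: buyers pay €49, suppliers receive €25, Q = 174. (Wedge: Pb − Ps = 24.)
Burden on buyers: €16; on suppliers: €8. (They sum to €24.)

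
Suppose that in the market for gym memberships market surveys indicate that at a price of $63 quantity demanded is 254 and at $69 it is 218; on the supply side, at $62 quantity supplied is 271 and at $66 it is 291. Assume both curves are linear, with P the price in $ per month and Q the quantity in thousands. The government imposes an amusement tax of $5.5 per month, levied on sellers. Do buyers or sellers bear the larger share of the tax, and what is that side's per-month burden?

Demand slope: (218 − 254)/(69 − 63) = -6, so Qd = 632 − 6P.
Supply slope: (291 − 271)/(66 − 62) = 5, so Qs = 5P − 39.
Without the tax, 632 − 6P = 5P − 39 gives 11P = 671, so P* = $61 and Q* = 266.
With the tax collected from sellers, supply shifts: Qs = 5(P − 5.5) − 39.
New equilibrium: buyers pay $63.5, sellers receive $58, Q = 251. (Wedge: Pb − Ps = 5.5.)
Per-month burden: buyers $2.5, sellers $3.
Sellers take the larger share because supply is less price-elastic here (demand slope 6 vs supply slope 5).
The less price-elastic side of the market bears the larger share of a per-unit tax.

Sellers bear the larger share: $3 per month.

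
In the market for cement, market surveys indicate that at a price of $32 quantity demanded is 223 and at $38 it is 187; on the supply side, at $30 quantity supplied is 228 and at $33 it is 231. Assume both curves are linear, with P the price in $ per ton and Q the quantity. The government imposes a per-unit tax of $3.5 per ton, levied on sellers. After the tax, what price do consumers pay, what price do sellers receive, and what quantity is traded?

Demand slope: (187 − 223)/(38 − 32) = -6, so Qd = 415 − 6P.
Supply slope: (231 − 228)/(33 − 30) = 1, so Qs = P + 198.
Before the tax: set 415 − 6P = P + 198 → P* = $31, Q* = 229.
With the tax collected from sellers, supply shifts: Qs = (P − 3.5) + 198.
New equilibrium: consumers pay $31.5, sellers receive $28, Q = 226. (Wedge: Pb − Ps = 3.5.)

Consumers pay $31.5; sellers receive $28; quantity = 226.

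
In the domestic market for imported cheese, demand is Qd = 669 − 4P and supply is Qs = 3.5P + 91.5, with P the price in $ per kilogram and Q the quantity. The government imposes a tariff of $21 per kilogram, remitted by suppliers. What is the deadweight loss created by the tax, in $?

Deadweight loss = $411.6.

Before the tax: set 669 − 4P = 3.5P + 91.5 → P* = $77, Q* = 361.
With the tax collected from suppliers, supply shifts: Qs = 3.5(P − 21) + 91.5.
Solving gives Q = 321.8 with consumers paying $86.8 and suppliers receiving $65.8 (the $21 wedge).
Quantity falls by |ΔQ| = |361 − 321.8| = 39.2.
DWL = ½ · t · |ΔQ| = ½ · 21 · 39.2 = $411.6.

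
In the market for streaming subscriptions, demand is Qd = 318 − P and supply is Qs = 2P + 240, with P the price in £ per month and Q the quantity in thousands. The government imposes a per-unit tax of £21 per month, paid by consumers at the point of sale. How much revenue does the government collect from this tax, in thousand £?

Before the tax: set 318 − P = 2P + 240 → P* = £26, Q* = 292.
With the tax collected from consumers, demand (in seller-price terms) shifts: Qd = 318 − (P + 21).
Solving gives Q = 278 with consumers paying £40 and suppliers receiving £19 (the £21 wedge).
Revenue = t · Q = 21 · 278 = £5838.

Tax revenue = £5838 thousand.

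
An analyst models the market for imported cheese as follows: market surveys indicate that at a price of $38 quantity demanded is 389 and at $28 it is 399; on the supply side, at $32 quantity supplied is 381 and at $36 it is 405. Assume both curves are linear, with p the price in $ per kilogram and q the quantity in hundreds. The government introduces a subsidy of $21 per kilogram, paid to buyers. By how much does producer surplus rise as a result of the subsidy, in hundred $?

Demand slope: (399 − 389)/(28 − 38) = -1, so qd = 427 − p.
Supply slope: (405 − 381)/(36 − 32) = 6, so qs = 6p + 189.
Before the subsidy: set 427 − p = 6p + 189 → p* = $34, q* = 393.
With a per-unit subsidy paid to buyers, each effectively pays p − 21, so demand becomes qd = 427 − (p − 21).
Solving gives q = 411 with buyers paying $16 and suppliers receiving $37 (the $21 wedge).
ΔPS is the trapezoid between Q = 411 and Q = 393 of height $3: ½ · (393 + 411) · 3 = $1206.

Producer surplus rises by $1206 hundred.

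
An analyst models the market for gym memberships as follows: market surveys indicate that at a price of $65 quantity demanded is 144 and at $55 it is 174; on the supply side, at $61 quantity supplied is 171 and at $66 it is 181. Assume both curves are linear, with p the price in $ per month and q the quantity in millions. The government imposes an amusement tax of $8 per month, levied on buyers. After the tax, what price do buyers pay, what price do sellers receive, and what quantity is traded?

Demand slope: (174 − 144)/(55 − 65) = -3, so qd = 339 − 3p.
Supply slope: (181 − 171)/(66 − 61) = 2, so qs = 2p + 49.
Before the tax: set 339 − 3p = 2p + 49 → p* = $58, q* = 165.
With the tax collected from buyers, demand (in seller-price terms) shifts: qd = 339 − 3(p + 8).
New equilibrium: buyers pay $61.2, sellers receive $53.2, q = 155.4. (Wedge: pb − ps = 8.)
The less price-elastic side of the market bears the larger share of a per-unit tax.

Buyers pay $61.2; sellers receive $53.2; quantity = 155.4.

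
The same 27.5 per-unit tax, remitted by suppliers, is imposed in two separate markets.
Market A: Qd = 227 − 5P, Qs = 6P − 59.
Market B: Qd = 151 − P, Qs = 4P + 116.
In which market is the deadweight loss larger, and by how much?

Market A: pre-tax P* = 26, Q* = 97; post-tax Q = 22; deadweight loss = 1031.25.
Market B: pre-tax P* = 7, Q* = 144; post-tax Q = 122; deadweight loss = 302.5.
Difference: 1031.25 vs 302.5 → market A is larger by 728.75.

Market A, by 728.75.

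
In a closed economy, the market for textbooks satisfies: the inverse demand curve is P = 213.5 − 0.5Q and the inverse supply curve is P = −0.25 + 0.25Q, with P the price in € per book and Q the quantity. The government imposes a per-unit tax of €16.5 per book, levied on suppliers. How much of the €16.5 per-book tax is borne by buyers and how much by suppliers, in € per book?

Rewrite in direct form: Qd = 427 − 2P and Qs = 4P + 1.
Before the tax: set 427 − 2P = 4P + 1 → P* = €71, Q* = 285.
With the tax collected from suppliers, supply shifts: Qs = 4(P − 16.5) + 1.
Solving gives Q = 263 with buyers paying €82 and suppliers receiving €65.5 (the €16.5 wedge).
Burden on buyers: €11; on suppliers: €5.5. (They sum to €16.5.)

Buyers bear €11 per book; suppliers bear €5.5 per book.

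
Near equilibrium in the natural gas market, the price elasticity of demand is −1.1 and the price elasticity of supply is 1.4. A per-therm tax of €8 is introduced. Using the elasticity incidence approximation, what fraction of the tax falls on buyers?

Incidence ratio: buyers' share ≈ εs / (εs + |εd|) = 1.4 / (1.4 + 1.1) = 0.56.
Supply is the more elastic side, so buyers bear the larger share.

Buyers' share ≈ 0.56.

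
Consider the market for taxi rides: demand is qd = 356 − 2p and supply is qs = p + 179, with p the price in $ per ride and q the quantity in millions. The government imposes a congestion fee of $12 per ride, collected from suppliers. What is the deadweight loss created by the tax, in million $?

Deadweight loss = $48 million.

Without the tax, 356 − 2p = p + 179 gives 3p = 177, so p* = $59 and q* = 238.
With the tax collected from suppliers, supply shifts: qs = (p − 12) + 179.
New equilibrium: consumers pay $63, suppliers receive $51, q = 230. (Wedge: pb − ps = 12.)
Quantity falls by |ΔQ| = |238 − 230| = 8.
DWL = ½ · t · |ΔQ| = ½ · 12 · 8 = $48.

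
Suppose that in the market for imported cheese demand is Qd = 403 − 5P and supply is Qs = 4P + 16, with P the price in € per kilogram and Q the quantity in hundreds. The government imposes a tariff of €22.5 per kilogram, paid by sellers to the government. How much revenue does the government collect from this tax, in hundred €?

Before the tax: set 403 − 5P = 4P + 16 → P* = €43, Q* = 188.
With the tax collected from sellers, supply shifts: Qs = 4(P − 22.5) + 16.
New equilibrium: consumers pay €53, sellers receive €30.5, Q = 138. (Wedge: Pb − Ps = 22.5.)
Revenue = t · Q = 22.5 · 138 = €3105.

Tax revenue = €3105 hundred.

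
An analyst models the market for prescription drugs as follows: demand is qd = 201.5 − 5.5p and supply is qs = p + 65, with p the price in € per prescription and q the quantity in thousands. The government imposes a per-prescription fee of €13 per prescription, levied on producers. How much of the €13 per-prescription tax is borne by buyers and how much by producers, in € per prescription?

Without the tax, 201.5 − 5.5p = p + 65 gives 6.5p = 136.5, so p* = €21 and q* = 86.
With the tax collected from producers, supply shifts: qs = (p − 13) + 65.
Solving gives q = 75 with buyers paying €23 and producers receiving €10 (the €13 wedge).
Burden on buyers: €2; on producers: €11. (They sum to €13.)

Buyers bear €2 per prescription; producers bear €11 per prescription.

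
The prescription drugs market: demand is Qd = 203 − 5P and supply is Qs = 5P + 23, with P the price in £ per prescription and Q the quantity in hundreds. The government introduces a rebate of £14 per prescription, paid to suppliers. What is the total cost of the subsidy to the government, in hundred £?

Before the subsidy: set 203 − 5P = 5P + 23 → P* = £18, Q* = 113.
With a per-unit subsidy paid to suppliers, each receives P + 14 per unit sold, so supply becomes Qs = 5(P + 14) + 23.
Solving gives Q = 148 with buyers paying £11 and suppliers receiving £25 (the £14 wedge).
Outlay = t · Q = 14 · 148 = £2072.

Government outlay = £2072 hundred.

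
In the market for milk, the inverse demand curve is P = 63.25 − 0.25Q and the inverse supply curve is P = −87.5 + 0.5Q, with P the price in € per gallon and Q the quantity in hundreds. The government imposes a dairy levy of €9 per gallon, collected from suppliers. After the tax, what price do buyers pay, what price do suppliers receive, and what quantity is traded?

Buyers pay €16; suppliers receive €7; quantity = 189.

Inverting to Q(P) form: Qd = 253 − 4P; Qs = 2P + 175.
Without the tax, 253 − 4P = 2P + 175 gives 6P = 78, so P* = €13 and Q* = 201.
With the tax collected from suppliers, supply shifts: Qs = 2(P − 9) + 175.
New equilibrium: buyers pay €16, suppliers receive €7, Q = 189. (Wedge: Pb − Ps = 9.)
The less price-elastic side of the market bears the larger share of a per-unit tax.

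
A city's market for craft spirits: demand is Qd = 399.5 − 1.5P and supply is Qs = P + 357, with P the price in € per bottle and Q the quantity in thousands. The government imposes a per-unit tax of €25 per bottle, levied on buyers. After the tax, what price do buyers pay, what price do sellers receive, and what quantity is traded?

Buyers pay €27; sellers receive €2; quantity = 359.

Before the tax: set 399.5 − 1.5P = P + 357 → P* = €17, Q* = 374.
With the tax collected from buyers, demand (in seller-price terms) shifts: Qd = 399.5 − 1.5(P + 25).
Solving gives Q = 359 with buyers paying €27 and sellers receiving €2 (the €25 wedge).
The less price-elastic side of the market bears the larger share of a per-unit tax.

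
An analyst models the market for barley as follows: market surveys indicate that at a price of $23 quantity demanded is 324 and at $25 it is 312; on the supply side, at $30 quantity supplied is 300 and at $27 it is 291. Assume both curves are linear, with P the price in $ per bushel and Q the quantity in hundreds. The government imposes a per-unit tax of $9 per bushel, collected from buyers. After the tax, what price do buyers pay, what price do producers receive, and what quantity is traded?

Demand slope: (312 − 324)/(25 − 23) = -6, so Qd = 462 − 6P.
Supply slope: (291 − 300)/(27 − 30) = 3, so Qs = 3P + 210.
Before the tax: set 462 − 6P = 3P + 210 → P* = $28, Q* = 294.
With the tax collected from buyers, demand (in seller-price terms) shifts: Qd = 462 − 6(P + 9).
Solving gives Q = 276 with buyers paying $31 and producers receiving $22 (the $9 wedge).

Buyers pay $31; producers receive $22; quantity = 276.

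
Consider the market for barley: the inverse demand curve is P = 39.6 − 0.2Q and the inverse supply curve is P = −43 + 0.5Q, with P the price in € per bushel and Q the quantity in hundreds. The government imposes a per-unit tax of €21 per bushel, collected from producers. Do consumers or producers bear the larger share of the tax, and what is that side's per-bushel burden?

Producers bear the larger share: €15 per bushel.

Rewrite in direct form: Qd = 198 − 5P and Qs = 2P + 86.
Before the tax: set 198 − 5P = 2P + 86 → P* = €16, Q* = 118.
With the tax collected from producers, supply shifts: Qs = 2(P − 21) + 86.
New equilibrium: consumers pay €22, producers receive €1, Q = 88. (Wedge: Pb − Ps = 21.)
Per-bushel burden: consumers €6, producers €15.
Producers take the larger share because supply is less price-elastic here (demand slope 5 vs supply slope 2).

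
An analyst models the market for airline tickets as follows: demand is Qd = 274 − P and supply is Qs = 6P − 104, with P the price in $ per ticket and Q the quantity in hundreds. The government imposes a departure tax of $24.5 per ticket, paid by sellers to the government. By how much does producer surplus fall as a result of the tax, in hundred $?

Producer surplus falls by $733.25 hundred.

Without the tax, 274 − P = 6P − 104 gives 7P = 378, so P* = $54 and Q* = 220.
With the tax collected from sellers, supply shifts: Qs = 6(P − 24.5) − 104.
New equilibrium: buyers pay $75, sellers receive $50.5, Q = 199. (Wedge: Pb − Ps = 24.5.)
ΔPS is the trapezoid between Q = 199 and Q = 220 of height $3.5: ½ · (220 + 199) · 3.5 = $733.25.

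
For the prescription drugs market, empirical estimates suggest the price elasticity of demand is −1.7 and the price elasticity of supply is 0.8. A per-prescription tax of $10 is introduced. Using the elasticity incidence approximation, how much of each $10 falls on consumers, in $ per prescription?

Incidence ratio: consumers' share ≈ εs / (εs + |εd|) = 0.8 / (0.8 + 1.7) = 0.32.
So consumers bear ≈ 0.32 × $10 = $3.2; suppliers bear $6.8.

Consumers bear ≈ $3.2 per prescription.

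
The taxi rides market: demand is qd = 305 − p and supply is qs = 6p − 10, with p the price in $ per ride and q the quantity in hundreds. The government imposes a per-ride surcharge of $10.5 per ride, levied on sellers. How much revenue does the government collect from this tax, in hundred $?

Tax revenue = $2635.5 hundred.

Before the tax: set 305 − p = 6p − 10 → p* = $45, q* = 260.
With the tax collected from sellers, supply shifts: qs = 6(p − 10.5) − 10.
New equilibrium: consumers pay $54, sellers receive $43.5, q = 251. (Wedge: pb − ps = 10.5.)
Revenue = t · Q = 10.5 · 251 = $2635.5.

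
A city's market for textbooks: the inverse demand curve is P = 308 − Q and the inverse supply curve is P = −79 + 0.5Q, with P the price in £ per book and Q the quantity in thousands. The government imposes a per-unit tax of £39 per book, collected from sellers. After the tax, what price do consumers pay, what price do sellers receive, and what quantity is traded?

Rewrite in direct form: Qd = 308 − P and Qs = 2P + 158.
Before the tax: set 308 − P = 2P + 158 → P* = £50, Q* = 258.
With the tax collected from sellers, supply shifts: Qs = 2(P − 39) + 158.
Solving gives Q = 232 with consumers paying £76 and sellers receiving £37 (the £39 wedge).

Consumers pay £76; sellers receive £37; quantity = 232.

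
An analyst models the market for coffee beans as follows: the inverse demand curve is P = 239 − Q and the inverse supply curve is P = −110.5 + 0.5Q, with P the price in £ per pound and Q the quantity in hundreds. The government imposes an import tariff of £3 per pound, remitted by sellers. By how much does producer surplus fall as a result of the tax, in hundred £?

Rewrite in direct form: Qd = 239 − P and Qs = 2P + 221.
Without the tax, 239 − P = 2P + 221 gives 3P = 18, so P* = £6 and Q* = 233.
With the tax collected from sellers, supply shifts: Qs = 2(P − 3) + 221.
New equilibrium: consumers pay £8, sellers receive £5, Q = 231. (Wedge: Pb − Ps = 3.)
ΔPS is the trapezoid between Q = 231 and Q = 233 of height £1: ½ · (233 + 231) · 1 = £232.

Producer surplus falls by £232 hundred.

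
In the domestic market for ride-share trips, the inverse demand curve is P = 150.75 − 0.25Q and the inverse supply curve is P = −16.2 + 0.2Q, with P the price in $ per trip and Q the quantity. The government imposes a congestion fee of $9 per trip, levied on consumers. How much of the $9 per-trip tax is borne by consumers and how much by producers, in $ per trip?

Inverting to Q(P) form: Qd = 603 − 4P; Qs = 5P + 81.
Without the tax, 603 − 4P = 5P + 81 gives 9P = 522, so P* = $58 and Q* = 371.
With the tax collected from consumers, demand (in seller-price terms) shifts: Qd = 603 − 4(P + 9).
New equilibrium: consumers pay $63, producers receive $54, Q = 351. (Wedge: Pb − Ps = 9.)
Burden on consumers: $5; on producers: $4. (They sum to $9.)

Consumers bear $5 per trip; producers bear $4 per trip.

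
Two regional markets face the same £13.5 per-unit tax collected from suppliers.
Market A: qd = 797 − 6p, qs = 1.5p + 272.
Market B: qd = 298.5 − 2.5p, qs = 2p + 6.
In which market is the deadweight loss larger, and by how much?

Market A: pre-tax p* = £70, q* = 377; post-tax q = 360.8; deadweight loss = £109.35.
Market B: pre-tax p* = £65, q* = 136; post-tax q = 121; deadweight loss = £101.25.
Difference: £109.35 vs £101.25 → market A is larger by £8.1.

Market A, by £8.1.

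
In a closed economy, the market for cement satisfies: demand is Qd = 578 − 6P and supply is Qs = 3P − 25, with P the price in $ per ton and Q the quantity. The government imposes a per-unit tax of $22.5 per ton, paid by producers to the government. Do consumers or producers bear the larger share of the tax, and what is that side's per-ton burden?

Without the tax, 578 − 6P = 3P − 25 gives 9P = 603, so P* = $67 and Q* = 176.
With the tax collected from producers, supply shifts: Qs = 3(P − 22.5) − 25.
New equilibrium: consumers pay $74.5, producers receive $52, Q = 131. (Wedge: Pb − Ps = 22.5.)
Per-ton burden: consumers $7.5, producers $15.
Producers take the larger share because supply is less price-elastic here (demand slope 6 vs supply slope 3).
The less price-elastic side of the market bears the larger share of a per-unit tax.

Producers bear the larger share: $15 per ton.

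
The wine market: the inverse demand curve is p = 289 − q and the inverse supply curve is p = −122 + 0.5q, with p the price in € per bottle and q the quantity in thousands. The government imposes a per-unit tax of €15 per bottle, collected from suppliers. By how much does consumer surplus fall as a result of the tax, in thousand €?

Inverting to q(p) form: qd = 289 − p; qs = 2p + 244.
Before the tax: set 289 − p = 2p + 244 → p* = €15, q* = 274.
With the tax collected from suppliers, supply shifts: qs = 2(p − 15) + 244.
New equilibrium: consumers pay €25, suppliers receive €10, q = 264. (Wedge: pb − ps = 15.)
ΔCS is the trapezoid between Q = 264 and Q = 274 of height €10: ½ · (274 + 264) · 10 = €2690.

Consumer surplus falls by €2690 thousand.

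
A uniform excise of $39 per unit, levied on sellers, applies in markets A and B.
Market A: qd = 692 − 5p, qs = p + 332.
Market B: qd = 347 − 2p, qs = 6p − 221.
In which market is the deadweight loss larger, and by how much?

Market B, by $507.

Market A: pre-tax p* = $60, q* = 392; post-tax q = 359.5; deadweight loss = $633.75.
Market B: pre-tax p* = $71, q* = 205; post-tax q = 146.5; deadweight loss = $1140.75.
Difference: $633.75 vs $1140.75 → market B is larger by $507.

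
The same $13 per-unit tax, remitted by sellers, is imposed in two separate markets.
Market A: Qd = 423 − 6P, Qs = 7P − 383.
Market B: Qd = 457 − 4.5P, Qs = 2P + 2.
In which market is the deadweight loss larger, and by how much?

Market A, by $156.

Market A: pre-tax P* = $62, Q* = 51; post-tax Q = 9; deadweight loss = $273.
Market B: pre-tax P* = $70, Q* = 142; post-tax Q = 124; deadweight loss = $117.
Difference: $273 vs $117 → market A is larger by $156.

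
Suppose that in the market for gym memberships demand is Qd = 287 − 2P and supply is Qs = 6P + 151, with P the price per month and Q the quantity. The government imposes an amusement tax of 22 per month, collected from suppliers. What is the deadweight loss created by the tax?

Without the tax, 287 − 2P = 6P + 151 gives 8P = 136, so P* = 17 and Q* = 253.
With the tax collected from suppliers, supply shifts: Qs = 6(P − 22) + 151.
New equilibrium: consumers pay 33.5, suppliers receive 11.5, Q = 220. (Wedge: Pb − Ps = 22.)
Quantity falls by |ΔQ| = |253 − 220| = 33.
DWL = ½ · t · |ΔQ| = ½ · 22 · 33 = 363.

Deadweight loss = 363.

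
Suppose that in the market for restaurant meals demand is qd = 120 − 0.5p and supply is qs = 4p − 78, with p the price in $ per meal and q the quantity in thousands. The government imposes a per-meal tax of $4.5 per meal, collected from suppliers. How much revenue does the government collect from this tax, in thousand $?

Before the tax: set 120 − 0.5p = 4p − 78 → p* = $44, q* = 98.
With the tax collected from suppliers, supply shifts: qs = 4(p − 4.5) − 78.
New equilibrium: consumers pay $48, suppliers receive $43.5, q = 96. (Wedge: pb − ps = 4.5.)
Revenue = t · Q = 4.5 · 96 = $432.

Tax revenue = $432 thousand.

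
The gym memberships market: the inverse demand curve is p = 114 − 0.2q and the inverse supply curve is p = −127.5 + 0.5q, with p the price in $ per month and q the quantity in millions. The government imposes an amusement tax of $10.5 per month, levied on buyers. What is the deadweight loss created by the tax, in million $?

Deadweight loss = $78.75 million.

Rewrite in direct form: qd = 570 − 5p and qs = 2p + 255.
Before the tax: set 570 − 5p = 2p + 255 → p* = $45, q* = 345.
With the tax collected from buyers, demand (in seller-price terms) shifts: qd = 570 − 5(p + 10.5).
New equilibrium: buyers pay $48, suppliers receive $37.5, q = 330. (Wedge: pb − ps = 10.5.)
Quantity falls by |ΔQ| = |345 − 330| = 15.
DWL = ½ · t · |ΔQ| = ½ · 10.5 · 15 = $78.75.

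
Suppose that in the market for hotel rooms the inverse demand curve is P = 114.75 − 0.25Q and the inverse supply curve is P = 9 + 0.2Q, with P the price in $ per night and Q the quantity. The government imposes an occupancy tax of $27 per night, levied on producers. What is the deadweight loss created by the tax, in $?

Deadweight loss = $810.

Inverting to Q(P) form: Qd = 459 − 4P; Qs = 5P − 45.
Before the tax: set 459 − 4P = 5P − 45 → P* = $56, Q* = 235.
With the tax collected from producers, supply shifts: Qs = 5(P − 27) − 45.
New equilibrium: consumers pay $71, producers receive $44, Q = 175. (Wedge: Pb − Ps = 27.)
Quantity falls by |ΔQ| = |235 − 175| = 60.
DWL = ½ · t · |ΔQ| = ½ · 27 · 60 = $810.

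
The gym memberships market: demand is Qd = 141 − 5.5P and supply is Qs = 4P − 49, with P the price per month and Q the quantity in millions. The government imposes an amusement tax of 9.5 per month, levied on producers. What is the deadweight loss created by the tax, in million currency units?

Deadweight loss = 104.5 million.

Before the tax: set 141 − 5.5P = 4P − 49 → P* = 20, Q* = 31.
With the tax collected from producers, supply shifts: Qs = 4(P − 9.5) − 49.
Solving gives Q = 9 with consumers paying 24 and producers receiving 14.5 (the 9.5 wedge).
Quantity falls by |ΔQ| = |31 − 9| = 22.
DWL = ½ · t · |ΔQ| = ½ · 9.5 · 22 = 104.5.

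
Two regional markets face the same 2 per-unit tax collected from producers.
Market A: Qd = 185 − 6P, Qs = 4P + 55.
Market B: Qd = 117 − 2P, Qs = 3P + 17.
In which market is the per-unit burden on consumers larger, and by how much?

Market B, by 0.4.

Market A: pre-tax P* = 13, Q* = 107; post-tax Q = 102.2; per-unit burden on consumers = 0.8.
Market B: pre-tax P* = 20, Q* = 77; post-tax Q = 74.6; per-unit burden on consumers = 1.2.
Difference: 0.8 vs 1.2 → market B is larger by 0.4.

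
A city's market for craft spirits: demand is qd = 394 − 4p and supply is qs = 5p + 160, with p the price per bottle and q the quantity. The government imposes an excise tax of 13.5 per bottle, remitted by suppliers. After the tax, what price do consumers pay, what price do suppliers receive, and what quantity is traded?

Before the tax: set 394 − 4p = 5p + 160 → p* = 26, q* = 290.
With the tax collected from suppliers, supply shifts: qs = 5(p − 13.5) + 160.
Solving gives q = 260 with consumers paying 33.5 and suppliers receiving 20 (the 13.5 wedge).

Consumers pay 33.5; suppliers receive 20; quantity = 260.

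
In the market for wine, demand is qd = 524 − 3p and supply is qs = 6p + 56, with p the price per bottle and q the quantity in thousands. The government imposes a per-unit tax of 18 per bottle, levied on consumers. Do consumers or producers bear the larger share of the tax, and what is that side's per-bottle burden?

Consumers bear the larger share: 12 per bottle.

Before the tax: set 524 − 3p = 6p + 56 → p* = 52, q* = 368.
With the tax collected from consumers, demand (in seller-price terms) shifts: qd = 524 − 3(p + 18).
New equilibrium: consumers pay 64, producers receive 46, q = 332. (Wedge: pb − ps = 18.)
Per-bottle burden: consumers 12, producers 6.
Consumers take the larger share because demand is less price-elastic here (demand slope 3 vs supply slope 6).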